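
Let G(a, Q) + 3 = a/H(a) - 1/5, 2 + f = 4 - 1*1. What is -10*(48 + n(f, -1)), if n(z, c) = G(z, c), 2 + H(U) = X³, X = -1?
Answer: -1334/3 ≈ -444.67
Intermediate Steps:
f = 1 (f = -2 + (4 - 1*1) = -2 + (4 - 1) = -2 + 3 = 1)
H(U) = -3 (H(U) = -2 + (-1)³ = -2 - 1 = -3)
G(a, Q) = -16/5 - a/3 (G(a, Q) = -3 + (a/(-3) - 1/5) = -3 + (a*(-⅓) - 1*⅕) = -3 + (-a/3 - ⅕) = -3 + (-⅕ - a/3) = -16/5 - a/3)
n(z, c) = -16/5 - z/3
-10*(48 + n(f, -1)) = -10*(48 + (-16/5 - ⅓*1)) = -10*(48 + (-16/5 - ⅓)) = -10*(48 - 53/15) = -10*667/15 = -1334/3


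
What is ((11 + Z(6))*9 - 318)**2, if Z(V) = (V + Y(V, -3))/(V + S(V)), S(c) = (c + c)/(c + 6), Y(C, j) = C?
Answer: 2030625/49 ≈ 41441.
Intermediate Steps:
S(c) = 2*c/(6 + c) (S(c) = (2*c)/(6 + c) = 2*c/(6 + c))
Z(V) = 2*V/(V + 2*V/(6 + V)) (Z(V) = (V + V)/(V + 2*V/(6 + V)) = (2*V)/(V + 2*V/(6 + V)) = 2*V/(V + 2*V/(6 + V)))
((11 + Z(6))*9 - 318)**2 = ((11 + 2*(6 + 6)/(8 + 6))*9 - 318)**2 = ((11 + 2*12/14)*9 - 318)**2 = ((11 + 2*(1/14)*12)*9 - 318)**2 = ((11 + 12/7)*9 - 318)**2 = ((89/7)*9 - 318)**2 = (801/7 - 318)**2 = (-1425/7)**2 = 2030625/49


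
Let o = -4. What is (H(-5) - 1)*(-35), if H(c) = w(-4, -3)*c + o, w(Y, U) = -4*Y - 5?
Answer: 2100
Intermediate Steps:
w(Y, U) = -5 - 4*Y
H(c) = -4 + 11*c (H(c) = (-5 - 4*(-4))*c - 4 = (-5 + 16)*c - 4 = 11*c - 4 = -4 + 11*c)
(H(-5) - 1)*(-35) = ((-4 + 11*(-5)) - 1)*(-35) = ((-4 - 55) - 1)*(-35) = (-59 - 1)*(-35) = -60*(-35) = 2100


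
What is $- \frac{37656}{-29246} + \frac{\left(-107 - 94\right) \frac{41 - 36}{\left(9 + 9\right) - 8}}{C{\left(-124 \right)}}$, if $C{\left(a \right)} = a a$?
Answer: $\frac{576059433}{449686496} \approx 1.281$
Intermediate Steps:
$C{\left(a \right)} = a^{2}$
$- \frac{37656}{-29246} + \frac{\left(-107 - 94\right) \frac{41 - 36}{\left(9 + 9\right) - 8}}{C{\left(-124 \right)}} = - \frac{37656}{-29246} + \frac{\left(-107 - 94\right) \frac{41 - 36}{\left(9 + 9\right) - 8}}{\left(-124\right)^{2}} = \left(-37656\right) \left(- \frac{1}{29246}\right) + \frac{\left(-201\right) \frac{5}{18 - 8}}{15376} = \frac{18828}{14623} + - 201 \cdot \frac{5}{10} \cdot \frac{1}{15376} = \frac{18828}{14623} + - 201 \cdot 5 \cdot \frac{1}{10} \cdot \frac{1}{15376} = \frac{18828}{14623} + \left(-201\right) \frac{1}{2} \cdot \frac{1}{15376} = \frac{18828}{14623} - \frac{201}{30752} = \frac{576059433}{449686496}$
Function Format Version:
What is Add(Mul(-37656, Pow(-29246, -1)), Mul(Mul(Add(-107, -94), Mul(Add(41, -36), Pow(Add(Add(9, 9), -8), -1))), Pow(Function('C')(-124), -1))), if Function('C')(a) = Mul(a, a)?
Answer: Rational(576059433, 449686496) ≈ 1.2810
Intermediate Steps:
Function('C')(a) = Pow(a, 2)
Add(Mul(-37656, Pow(-29246, -1)), Mul(Mul(Add(-107, -94), Mul(Add(41, -36), Pow(Add(Add(9, 9), -8), -1))), Pow(Function('C')(-124), -1))) = Add(Mul(-37656, Pow(-29246, -1)), Mul(Mul(Add(-107, -94), Mul(Add(41, -36), Pow(Add(Add(9, 9), -8), -1))), Pow(Pow(-124, 2), -1))) = Add(Mul(-37656, Rational(-1, 29246)), Mul(Mul(-201, Mul(5, Pow(Add(18, -8), -1))), Pow(15376, -1))) = Add(Rational(18828, 14623), Mul(Mul(-201, Mul(5, Pow(10, -1))), Rational(1, 15376))) = Add(Rational(18828, 14623), Mul(Mul(-201, Mul(5, Rational(1, 10))), Rational(1, 15376))) = Add(Rational(18828, 14623), Mul(Mul(-201, Rational(1, 2)), Rational(1, 15376))) = Add(Rational(18828, 14623), Mul(Rational(-201, 2), Rational(1, 15376))) = Add(Rational(18828, 14623), Rational(-201, 30752)) = Rational(576059433, 449686496)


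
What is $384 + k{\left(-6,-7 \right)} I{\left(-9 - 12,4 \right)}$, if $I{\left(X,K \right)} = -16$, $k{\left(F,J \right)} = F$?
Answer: $480$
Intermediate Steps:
$384 + k{\left(-6,-7 \right)} I{\left(-9 - 12,4 \right)} = 384 - -96 = 384 + 96 = 480$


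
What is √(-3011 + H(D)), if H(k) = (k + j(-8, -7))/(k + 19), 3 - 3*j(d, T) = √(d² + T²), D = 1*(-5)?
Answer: √(-5311908 - 42*√113)/42 ≈ 54.878*I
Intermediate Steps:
D = -5
j(d, T) = 1 - √(T² + d²)/3 (j(d, T) = 1 - √(d² + T²)/3 = 1 - √(T² + d²)/3)
H(k) = (1 + k - √113/3)/(19 + k) (H(k) = (k + (1 - √((-7)² + (-8)²)/3))/(k + 19) = (k + (1 - √(49 + 64)/3))/(19 + k) = (k + (1 - √113/3))/(19 + k) = (1 + k - √113/3)/(19 + k))
√(-3011 + H(D)) = √(-3011 + (1 - 5 - √113/3)/(19 - 5)) = √(-3011 + (-4 - √113/3)/14) = √(-3011 + (-2/7 - √113/42)) = √(-21079/7 - √113/42)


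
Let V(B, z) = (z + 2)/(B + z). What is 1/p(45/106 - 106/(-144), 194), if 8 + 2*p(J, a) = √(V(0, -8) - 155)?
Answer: -64/873 - 4*I*√617/873 ≈ -0.07331 - 0.11381*I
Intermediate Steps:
V(B, z) = (2 + z)/(B + z)
p(J, a) = -4 + I*√617/4 (p(J, a) = -4 + √((2 - 8)/(0 - 8) - 155)/2 = -4 + √(-6/(-8) - 155)/2 = -4 + √(-⅛*(-6) - 155)/2 = -4 + √(¾ - 155)/2 = -4 + √(-617/4)/2 = -4 + (I*√617/2)/2 = -4 + I*√617/4)
1/p(45/106 - 106/(-144), 194) = 1/(-4 + I*√617/4)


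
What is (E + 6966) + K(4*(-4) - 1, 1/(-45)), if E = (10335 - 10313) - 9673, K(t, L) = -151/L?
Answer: 4110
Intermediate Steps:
E = -9651 (E = 22 - 9673 = -9651)
(E + 6966) + K(4*(-4) - 1, 1/(-45)) = (-9651 + 6966) - 151/(1/(-45)) = -2685 - 151/(-1/45) = -2685 - 151*(-45) = -2685 + 6795 = 4110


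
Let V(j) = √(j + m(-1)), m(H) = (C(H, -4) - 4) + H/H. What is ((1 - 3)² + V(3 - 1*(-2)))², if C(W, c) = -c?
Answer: (4 + √6)² ≈ 41.596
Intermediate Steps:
m(H) = 1 (m(H) = (-1*(-4) - 4) + H/H = (4 - 4) + 1 = 0 + 1 = 1)
V(j) = √(1 + j) (V(j) = √(j + 1) = √(1 + j))
((1 - 3)² + V(3 - 1*(-2)))² = ((1 - 3)² + √(1 + (3 - 1*(-2))))² = ((-2)² + √(1 + (3 + 2)))² = (4 + √(1 + 5))² = (4 + √6)²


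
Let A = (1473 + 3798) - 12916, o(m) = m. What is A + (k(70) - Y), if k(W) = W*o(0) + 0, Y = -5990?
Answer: -1655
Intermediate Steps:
k(W) = 0 (k(W) = W*0 + 0 = 0 + 0 = 0)
A = -7645 (A = 5271 - 12916 = -7645)
A + (k(70) - Y) = -7645 + (0 - 1*(-5990)) = -7645 + (0 + 5990) = -7645 + 5990 = -1655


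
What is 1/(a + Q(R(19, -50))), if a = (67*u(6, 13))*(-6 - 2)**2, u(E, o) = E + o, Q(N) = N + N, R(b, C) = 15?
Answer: 1/81502 ≈ 1.2270e-5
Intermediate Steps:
Q(N) = 2*N
a = 81472 (a = (67*(6 + 13))*(-6 - 2)**2 = (67*19)*(-8)**2 = 1273*64 = 81472)
1/(a + Q(R(19, -50))) = 1/(81472 + 2*15) = 1/(81472 + 30) = 1/81502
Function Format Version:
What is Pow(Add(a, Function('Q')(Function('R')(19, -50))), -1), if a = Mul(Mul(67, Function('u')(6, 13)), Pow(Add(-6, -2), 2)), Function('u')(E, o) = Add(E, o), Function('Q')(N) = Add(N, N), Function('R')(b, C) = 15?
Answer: Rational(1, 81502) ≈ 1.2270e-5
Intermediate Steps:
Function('Q')(N) = Mul(2, N)
a = 81472 (a = Mul(Mul(67, Add(6, 13)), Pow(Add(-6, -2), 2)) = Mul(Mul(67, 19), Pow(-8, 2)) = Mul(1273, 64) = 81472)
Pow(Add(a, Function('Q')(Function('R')(19, -50))), -1) = Pow(Add(81472, Mul(2, 15)), -1) = Pow(Add(81472, 30), -1) = Pow(81502, -1) = Rational(1, 81502)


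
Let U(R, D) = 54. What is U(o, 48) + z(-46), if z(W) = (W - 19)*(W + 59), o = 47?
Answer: -791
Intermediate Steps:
z(W) = (-19 + W)*(59 + W)
U(o, 48) + z(-46) = 54 + (-1121 + (-46)² + 40*(-46)) = 54 + (-1121 + 2116 - 1840) = 54 - 845 = -791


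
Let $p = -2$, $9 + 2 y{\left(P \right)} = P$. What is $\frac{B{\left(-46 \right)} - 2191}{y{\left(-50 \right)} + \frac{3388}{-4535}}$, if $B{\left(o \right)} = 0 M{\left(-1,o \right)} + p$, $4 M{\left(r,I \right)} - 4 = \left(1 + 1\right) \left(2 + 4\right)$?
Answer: $\frac{6630170}{91447} \approx 72.503$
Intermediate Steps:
$y{\left(P \right)} = - \frac{9}{2} + \frac{P}{2}$
$M{\left(r,I \right)} = 4$ ($M{\left(r,I \right)} = 1 + \frac{\left(1 + 1\right) \left(2 + 4\right)}{4} = 1 + \frac{2 \cdot 6}{4} = 1 + \frac{1}{4} \cdot 12 = 1 + 3 = 4$)
$B{\left(o \right)} = -2$ ($B{\left(o \right)} = 0 \cdot 4 - 2 = 0 - 2 = -2$)
$\frac{B{\left(-46 \right)} - 2191}{y{\left(-50 \right)} + \frac{3388}{-4535}} = \frac{-2 - 2191}{\left(- \frac{9}{2} + \frac{1}{2} \left(-50\right)\right) + \frac{3388}{-4535}} = - \frac{2193}{\left(- \frac{9}{2} - 25\right) + 3388 \left(- \frac{1}{4535}\right)} = - \frac{2193}{- \frac{59}{2} - \frac{3388}{4535}} = - \frac{2193}{- \frac{274341}{9070}} = \left(-2193\right) \left(- \frac{9070}{274341}\right) = \frac{6630170}{91447}$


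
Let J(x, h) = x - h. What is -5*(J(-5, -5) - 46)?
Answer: 230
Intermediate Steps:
-5*(J(-5, -5) - 46) = -5*((-5 - 1*(-5)) - 46) = -5*((-5 + 5) - 46) = -5*(0 - 46) = -5*(-46) = 230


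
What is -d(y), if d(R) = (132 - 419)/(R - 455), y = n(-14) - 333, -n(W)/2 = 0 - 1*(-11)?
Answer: -287/810 ≈ -0.35432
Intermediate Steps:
n(W) = -22 (n(W) = -2*(0 - 1*(-11)) = -2*(0 + 11) = -2*11 = -22)
y = -355 (y = -22 - 333 = -355)
d(R) = -287/(-455 + R)
-d(y) = -(-287)/(-455 - 355) = -(-287)/(-810) = -(-287)*(-1)/810 = -1*287/810 = -287/810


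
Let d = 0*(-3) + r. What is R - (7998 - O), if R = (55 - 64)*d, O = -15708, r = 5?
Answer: -23751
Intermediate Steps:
d = 5 (d = 0*(-3) + 5 = 0 + 5 = 5)
R = -45 (R = (55 - 64)*5 = -9*5 = -45)
R - (7998 - O) = -45 - (7998 - 1*(-15708)) = -45 - (7998 + 15708) = -45 - 1*23706 = -45 - 23706 = -23751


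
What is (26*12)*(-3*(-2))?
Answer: 1872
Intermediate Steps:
(26*12)*(-3*(-2)) = 312*6 = 1872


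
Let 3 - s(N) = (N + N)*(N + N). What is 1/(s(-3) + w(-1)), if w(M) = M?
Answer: -1/34 ≈ -0.029412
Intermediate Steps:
s(N) = 3 - 4*N**2 (s(N) = 3 - (N + N)*(N + N) = 3 - 2*N*2*N = 3 - 4*N**2)
1/(s(-3) + w(-1)) = 1/((3 - 4*(-3)**2) - 1) = 1/((3 - 4*9) - 1) = 1/((3 - 36) - 1) = 1/(-33 - 1) = 1/(-34) = -1/34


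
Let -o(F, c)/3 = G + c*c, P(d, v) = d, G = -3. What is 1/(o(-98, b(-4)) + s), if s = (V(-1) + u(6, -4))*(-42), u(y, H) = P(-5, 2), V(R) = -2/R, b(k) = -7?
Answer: -1/12 ≈ -0.083333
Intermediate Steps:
u(y, H) = -5
o(F, c) = 9 - 3*c² (o(F, c) = -3*(-3 + c*c) = -3*(-3 + c²) = 9 - 3*c²)
s = 126 (s = (-2/(-1) - 5)*(-42) = (-2*(-1) - 5)*(-42) = (2 - 5)*(-42) = -3*(-42) = 126)
1/(o(-98, b(-4)) + s) = 1/((9 - 3*(-7)²) + 126) = 1/((9 - 3*49) + 126) = 1/((9 - 147) + 126) = 1/(-138 + 126) = 1/(-12) = -1/12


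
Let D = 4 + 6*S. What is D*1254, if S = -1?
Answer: -2508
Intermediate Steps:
D = -2 (D = 4 + 6*(-1) = 4 - 6 = -2)
D*1254 = -2*1254 = -2508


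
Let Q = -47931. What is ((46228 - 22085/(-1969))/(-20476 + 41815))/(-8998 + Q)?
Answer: -10116113/265772979571 ≈ -3.8063e-5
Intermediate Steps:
((46228 - 22085/(-1969))/(-20476 + 41815))/(-8998 + Q) = ((46228 - 22085/(-1969))/(-20476 + 41815))/(-8998 - 47931) = ((46228 - 22085*(-1/1969))/21339)/(-56929) = ((46228 + 22085/1969)*(1/21339))*(-1/56929) = ((91045017/1969)*(1/21339))*(-1/56929) = (10116113/4668499)*(-1/56929) = -10116113/265772979571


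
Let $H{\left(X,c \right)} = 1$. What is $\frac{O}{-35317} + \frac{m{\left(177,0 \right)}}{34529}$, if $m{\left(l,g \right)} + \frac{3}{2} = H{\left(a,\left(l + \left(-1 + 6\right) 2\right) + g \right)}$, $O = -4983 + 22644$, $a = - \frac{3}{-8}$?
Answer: $- \frac{1219668655}{2438921386} \approx -0.50008$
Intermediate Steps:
$a = \frac{3}{8}$ ($a = \left(-3\right) \left(- \frac{1}{8}\right) = \frac{3}{8} \approx 0.375$)
$O = 17661$
$m{\left(l,g \right)} = - \frac{1}{2}$ ($m{\left(l,g \right)} = - \frac{3}{2} + 1 = - \frac{1}{2}$)
$\frac{O}{-35317} + \frac{m{\left(177,0 \right)}}{34529} = \frac{17661}{-35317} - \frac{1}{2 \cdot 34529} = 17661 \left(- \frac{1}{35317}\right) - \frac{1}{69058} = - \frac{17661}{35317} - \frac{1}{69058} = - \frac{1219668655}{2438921386}$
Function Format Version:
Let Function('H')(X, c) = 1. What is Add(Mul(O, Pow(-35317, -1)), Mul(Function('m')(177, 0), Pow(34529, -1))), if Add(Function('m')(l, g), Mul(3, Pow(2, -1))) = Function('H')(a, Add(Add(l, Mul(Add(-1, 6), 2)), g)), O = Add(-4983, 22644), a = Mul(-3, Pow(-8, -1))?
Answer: Rational(-1219668655, 2438921386) ≈ -0.50008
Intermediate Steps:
a = Rational(3, 8) (a = Mul(-3, Rational(-1, 8)) = Rational(3, 8) ≈ 0.37500)
O = 17661
Function('m')(l, g) = Rational(-1, 2) (Function('m')(l, g) = Add(Rational(-3, 2), 1) = Rational(-1, 2))
Add(Mul(O, Pow(-35317, -1)), Mul(Function('m')(177, 0), Pow(34529, -1))) = Add(Mul(17661, Pow(-35317, -1)), Mul(Rational(-1, 2), Pow(34529, -1))) = Add(Mul(17661, Rational(-1, 35317)), Mul(Rational(-1, 2), Rational(1, 34529))) = Add(Rational(-17661, 35317), Rational(-1, 69058)) = Rational(-1219668655, 2438921386)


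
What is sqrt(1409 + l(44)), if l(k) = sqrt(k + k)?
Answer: sqrt(1409 + 2*sqrt(22)) ≈ 37.661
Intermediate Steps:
l(k) = sqrt(2)*sqrt(k) (l(k) = sqrt(2*k) = sqrt(2)*sqrt(k))
sqrt(1409 + l(44)) = sqrt(1409 + sqrt(2)*sqrt(44)) = sqrt(1409 + sqrt(2)*(2*sqrt(11))) = sqrt(1409 + 2*sqrt(22))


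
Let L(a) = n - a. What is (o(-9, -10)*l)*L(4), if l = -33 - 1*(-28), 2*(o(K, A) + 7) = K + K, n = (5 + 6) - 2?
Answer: 400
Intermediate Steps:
n = 9 (n = 11 - 2 = 9)
o(K, A) = -7 + K (o(K, A) = -7 + (K + K)/2 = -7 + (2*K)/2 = -7 + K)
l = -5 (l = -33 + 28 = -5)
L(a) = 9 - a
(o(-9, -10)*l)*L(4) = ((-7 - 9)*(-5))*(9 - 1*4) = (-16*(-5))*(9 - 4) = 80*5 = 400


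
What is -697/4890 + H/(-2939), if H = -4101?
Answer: 18005407/14371710 ≈ 1.2528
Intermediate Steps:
-697/4890 + H/(-2939) = -697/4890 - 4101/(-2939) = -697*1/4890 - 4101*(-1/2939) = -697/4890 + 4101/2939 = 18005407/14371710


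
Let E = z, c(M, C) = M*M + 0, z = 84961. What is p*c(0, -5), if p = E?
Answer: 0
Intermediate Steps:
c(M, C) = M**2 (c(M, C) = M**2 + 0 = M**2)
E = 84961
p = 84961
p*c(0, -5) = 84961*0**2 = 84961*0 = 0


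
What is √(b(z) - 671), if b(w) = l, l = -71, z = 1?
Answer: I*√742 ≈ 27.24*I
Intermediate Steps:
b(w) = -71
√(b(z) - 671) = √(-71 - 671) = √(-742) = I*√742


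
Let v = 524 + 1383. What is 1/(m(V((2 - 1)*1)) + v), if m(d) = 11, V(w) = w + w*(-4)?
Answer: 1/1918 ≈ 0.00052138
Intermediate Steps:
V(w) = -3*w (V(w) = w - 4*w = -3*w)
v = 1907
1/(m(V((2 - 1)*1)) + v) = 1/(11 + 1907) = 1/1918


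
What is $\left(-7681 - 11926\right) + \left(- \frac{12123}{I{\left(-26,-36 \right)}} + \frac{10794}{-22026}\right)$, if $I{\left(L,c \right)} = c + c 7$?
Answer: $- \frac{2298386235}{117472} \approx -19565.0$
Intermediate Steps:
$I{\left(L,c \right)} = 8 c$ ($I{\left(L,c \right)} = c + 7 c = 8 c$)
$\left(-7681 - 11926\right) + \left(- \frac{12123}{I{\left(-26,-36 \right)}} + \frac{10794}{-22026}\right) = \left(-7681 - 11926\right) + \left(- \frac{12123}{8 \left(-36\right)} + \frac{10794}{-22026}\right) = -19607 - \left(\frac{1799}{3671} + \frac{12123}{-288}\right) = -19607 - - \frac{4887269}{117472} = -19607 + \left(\frac{1347}{32} - \frac{1799}{3671}\right) = -19607 + \frac{4887269}{117472} = - \frac{2298386235}{117472}$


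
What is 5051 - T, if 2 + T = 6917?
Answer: -1864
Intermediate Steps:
T = 6915 (T = -2 + 6917 = 6915)
5051 - T = 5051 - 1*6915 = 5051 - 6915 = -1864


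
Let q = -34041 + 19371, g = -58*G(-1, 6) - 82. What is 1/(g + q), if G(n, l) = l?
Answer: -1/15100 ≈ -6.6225e-5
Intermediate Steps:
g = -430 (g = -58*6 - 82 = -348 - 82 = -430)
q = -14670
1/(g + q) = 1/(-430 - 14670) = 1/(-15100) = -1/15100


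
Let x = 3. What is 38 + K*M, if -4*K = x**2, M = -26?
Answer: 193/2 ≈ 96.500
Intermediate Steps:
K = -9/4 (K = -1/4*3**2 = -1/4*9 = -9/4 ≈ -2.2500)
38 + K*M = 38 - 9/4*(-26) = 38 + 117/2 = 193/2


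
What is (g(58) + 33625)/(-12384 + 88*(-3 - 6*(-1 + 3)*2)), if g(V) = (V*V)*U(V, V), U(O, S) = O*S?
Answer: -11350121/14760 ≈ -768.98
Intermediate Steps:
g(V) = V⁴ (g(V) = (V*V)*(V*V) = V²*V² = V⁴)
(g(58) + 33625)/(-12384 + 88*(-3 - 6*(-1 + 3)*2)) = (58⁴ + 33625)/(-12384 + 88*(-3 - 6*(-1 + 3)*2)) = (11316496 + 33625)/(-12384 + 88*(-3 - 12*2)) = 11350121/(-12384 + 88*(-3 - 6*4)) = 11350121/(-12384 + 88*(-3 - 24)) = 11350121/(-12384 + 88*(-27)) = 11350121/(-12384 - 2376) = 11350121/(-14760) = 11350121*(-1/14760) = -11350121/14760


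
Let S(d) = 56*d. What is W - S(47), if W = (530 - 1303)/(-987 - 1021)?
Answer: -5284283/2008 ≈ -2631.6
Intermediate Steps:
W = 773/2008 (W = -773/(-2008) = -773*(-1/2008) = 773/2008 ≈ 0.38496)
W - S(47) = 773/2008 - 56*47 = 773/2008 - 1*2632 = 773/2008 - 2632 = -5284283/2008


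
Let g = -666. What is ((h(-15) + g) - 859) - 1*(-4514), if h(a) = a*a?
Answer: 3214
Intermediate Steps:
h(a) = a²
((h(-15) + g) - 859) - 1*(-4514) = (((-15)² - 666) - 859) - 1*(-4514) = ((225 - 666) - 859) + 4514 = (-441 - 859) + 4514 = -1300 + 4514 = 3214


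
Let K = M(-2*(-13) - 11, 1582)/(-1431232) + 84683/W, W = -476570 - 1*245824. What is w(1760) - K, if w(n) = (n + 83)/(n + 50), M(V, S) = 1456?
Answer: 33230937921971/29240363609820 ≈ 1.1365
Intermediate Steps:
W = -722394 (W = -476570 - 245824 = -722394)
w(n) = (83 + n)/(50 + n)
K = -3820400785/32309794044 (K = 1456/(-1431232) + 84683/(-722394) = 1456*(-1/1431232) + 84683*(-1/722394) = -91/89452 - 84683/722394 = -3820400785/32309794044 ≈ -0.11824)
w(1760) - K = (83 + 1760)/(50 + 1760) - 1*(-3820400785/32309794044) = 1843/1810 + 3820400785/32309794044 = 33230937921971/29240363609820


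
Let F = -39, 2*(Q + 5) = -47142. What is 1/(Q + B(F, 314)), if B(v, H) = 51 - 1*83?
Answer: -1/23608 ≈ -4.2359e-5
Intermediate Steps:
Q = -23576 (Q = -5 + (½)*(-47142) = -5 - 23571 = -23576)
B(v, H) = -32 (B(v, H) = 51 - 83 = -32)
1/(Q + B(F, 314)) = 1/(-23576 - 32) = 1/(-23608) = -1/23608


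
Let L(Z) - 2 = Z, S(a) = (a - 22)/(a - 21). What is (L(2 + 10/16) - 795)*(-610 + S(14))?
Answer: 13474313/28 ≈ 4.8123e+5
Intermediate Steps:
S(a) = (-22 + a)/(-21 + a)
L(Z) = 2 + Z
(L(2 + 10/16) - 795)*(-610 + S(14)) = ((2 + (2 + 10/16)) - 795)*(-610 + (-22 + 14)/(-21 + 14)) = ((2 + (2 + 10*(1/16))) - 795)*(-610 - 8/(-7)) = ((2 + (2 + 5/8)) - 795)*(-610 - 1/7*(-8)) = ((2 + 21/8) - 795)*(-610 + 8/7) = (37/8 - 795)*(-4262/7) = -6323/8*(-4262/7) = 13474313/28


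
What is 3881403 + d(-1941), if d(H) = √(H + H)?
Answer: 3881403 + I*√3882 ≈ 3.8814e+6 + 62.306*I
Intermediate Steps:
d(H) = √2*√H (d(H) = √(2*H) = √2*√H)
3881403 + d(-1941) = 3881403 + √2*√(-1941) = 3881403 + √2*(I*√1941) = 3881403 + I*√3882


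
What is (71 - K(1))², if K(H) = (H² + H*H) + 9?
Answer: 3600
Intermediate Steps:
K(H) = 9 + 2*H² (K(H) = (H² + H²) + 9 = 2*H² + 9 = 9 + 2*H²)
(71 - K(1))² = (71 - (9 + 2*1²))² = (71 - (9 + 2*1))² = (71 - (9 + 2))² = (71 - 1*11)² = (71 - 11)² = 60² = 3600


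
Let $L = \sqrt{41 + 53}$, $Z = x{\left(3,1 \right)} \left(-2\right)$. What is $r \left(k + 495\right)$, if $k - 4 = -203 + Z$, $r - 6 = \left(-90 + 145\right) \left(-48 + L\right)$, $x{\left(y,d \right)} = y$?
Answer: $-763860 + 15950 \sqrt{94} \approx -6.0922 \cdot 10^{5}$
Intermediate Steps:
$Z = -6$ ($Z = 3 \left(-2\right) = -6$)
$L = \sqrt{94} \approx 9.6954$
$r = -2634 + 55 \sqrt{94}$ ($r = 6 + \left(-90 + 145\right) \left(-48 + \sqrt{94}\right) = 6 + 55 \left(-48 + \sqrt{94}\right) = 6 - \left(2640 - 55 \sqrt{94}\right) = -2634 + 55 \sqrt{94} \approx -2100.8$)
$k = -205$ ($k = 4 - 209 = -205$)
$r \left(k + 495\right) = \left(-2634 + 55 \sqrt{94}\right) \left(-205 + 495\right) = \left(-2634 + 55 \sqrt{94}\right) 290 = -763860 + 15950 \sqrt{94}$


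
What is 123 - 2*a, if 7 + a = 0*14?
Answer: 137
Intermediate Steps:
a = -7 (a = -7 + 0*14 = -7 + 0 = -7)
123 - 2*a = 123 - 2*(-7) = 123 + 14 = 137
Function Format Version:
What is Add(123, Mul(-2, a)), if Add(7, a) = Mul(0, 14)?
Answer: 137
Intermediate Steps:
a = -7 (a = Add(-7, Mul(0, 14)) = Add(-7, 0) = -7)
Add(123, Mul(-2, a)) = Add(123, Mul(-2, -7)) = Add(123, 14) = 137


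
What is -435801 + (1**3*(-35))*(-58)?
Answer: -433771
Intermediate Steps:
-435801 + (1**3*(-35))*(-58) = -435801 + (1*(-35))*(-58) = -435801 - 35*(-58) = -435801 + 2030 = -433771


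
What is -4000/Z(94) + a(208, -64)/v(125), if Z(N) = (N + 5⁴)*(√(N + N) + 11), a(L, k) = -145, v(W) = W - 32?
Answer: -2893085/4480089 - 8000*√47/48173 ≈ -1.7843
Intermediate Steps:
v(W) = -32 + W
Z(N) = (11 + √2*√N)*(625 + N) (Z(N) = (N + 625)*(√(2*N) + 11) = (625 + N)*(√2*√N + 11) = (625 + N)*(11 + √2*√N) = (11 + √2*√N)*(625 + N))
-4000/Z(94) + a(208, -64)/v(125) = -4000/(6875 + 11*94 + √2*94^(3/2) + 625*√2*√94) - 145/(-32 + 125) = -4000/(6875 + 1034 + √2*(94*√94) + 1250*√47) - 145/93 = -4000/(6875 + 1034 + 188*√47 + 1250*√47) - 145*1/93 = -4000/(7909 + 1438*√47) - 145/93 = -145/93 - 4000/(7909 + 1438*√47)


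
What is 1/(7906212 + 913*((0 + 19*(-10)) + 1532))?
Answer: 1/9131458 ≈ 1.0951e-7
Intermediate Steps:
1/(7906212 + 913*((0 + 19*(-10)) + 1532)) = 1/(7906212 + 913*((0 - 190) + 1532)) = 1/(7906212 + 913*(-190 + 1532)) = 1/(7906212 + 913*1342) = 1/(7906212 + 1225246) = 1/9131458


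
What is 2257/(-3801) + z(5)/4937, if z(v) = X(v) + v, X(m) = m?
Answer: -11104799/18765537 ≈ -0.59177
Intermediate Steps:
z(v) = 2*v (z(v) = v + v = 2*v)
2257/(-3801) + z(5)/4937 = 2257/(-3801) + (2*5)/4937 = 2257*(-1/3801) + 10*(1/4937) = -2257/3801 + 10/4937 = -11104799/18765537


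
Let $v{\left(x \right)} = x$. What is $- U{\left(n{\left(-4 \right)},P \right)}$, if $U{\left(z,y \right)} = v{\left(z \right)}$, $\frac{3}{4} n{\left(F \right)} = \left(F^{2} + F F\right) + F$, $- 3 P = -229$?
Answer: $- \frac{112}{3} \approx -37.333$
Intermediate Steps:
$P = \frac{229}{3}$ ($P = \left(- \frac{1}{3}\right) \left(-229\right) = \frac{229}{3} \approx 76.333$)
$n{\left(F \right)} = \frac{4 F}{3} + \frac{8 F^{2}}{3}$ ($n{\left(F \right)} = \frac{4 \left(\left(F^{2} + F F\right) + F\right)}{3} = \frac{4 \left(\left(F^{2} + F^{2}\right) + F\right)}{3} = \frac{4 \left(2 F^{2} + F\right)}{3} = \frac{4 \left(F + 2 F^{2}\right)}{3} = \frac{4 F}{3} + \frac{8 F^{2}}{3}$)
$U{\left(z,y \right)} = z$
$- U{\left(n{\left(-4 \right)},P \right)} = - \frac{4 \left(-4\right) \left(1 + 2 \left(-4\right)\right)}{3} = - \frac{4 \left(-4\right) \left(1 - 8\right)}{3} = - \frac{4 \left(-4\right) \left(-7\right)}{3} = \left(-1\right) \frac{112}{3} = - \frac{112}{3}$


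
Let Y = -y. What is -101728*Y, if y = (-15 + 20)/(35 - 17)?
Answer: 254320/9 ≈ 28258.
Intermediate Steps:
y = 5/18 ≈ 0.27778
Y = -5/18 (Y = -1*5/18 = -5/18 ≈ -0.27778)
-101728*Y = -101728*(-5/18) = 254320/9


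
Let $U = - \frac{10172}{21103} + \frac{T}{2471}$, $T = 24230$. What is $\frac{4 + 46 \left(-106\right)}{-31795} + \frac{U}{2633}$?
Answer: $\frac{684379821878698}{4365426020503555} \approx 0.15677$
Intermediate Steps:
$U = \frac{486190678}{52145513}$ ($U = - \frac{10172}{21103} + \frac{24230}{2471} = \frac{486190678}{52145513} \approx 9.3237$)
$\frac{4 + 46 \left(-106\right)}{-31795} + \frac{U}{2633} = \frac{4 + 46 \left(-106\right)}{-31795} + \frac{486190678}{52145513 \cdot 2633} = \left(4 - 4876\right) \left(- \frac{1}{31795}\right) + \frac{486190678}{52145513} \cdot \frac{1}{2633} = \left(-4872\right) \left(- \frac{1}{31795}\right) + \frac{486190678}{137299135729} = \frac{4872}{31795} + \frac{486190678}{137299135729} = \frac{684379821878698}{4365426020503555}$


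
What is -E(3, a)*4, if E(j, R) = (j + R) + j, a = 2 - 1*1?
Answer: -28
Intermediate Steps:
a = 1 (a = 2 - 1 = 1)
E(j, R) = R + 2*j (E(j, R) = (R + j) + j = R + 2*j)
-E(3, a)*4 = -(1 + 2*3)*4 = -(1 + 6)*4 = -1*7*4 = -7*4 = -28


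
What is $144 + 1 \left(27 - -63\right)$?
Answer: $234$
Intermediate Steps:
$144 + 1 \left(27 - -63\right) = 144 + 1 \left(27 + 63\right) = 144 + 1 \cdot 90 = 144 + 90 = 234$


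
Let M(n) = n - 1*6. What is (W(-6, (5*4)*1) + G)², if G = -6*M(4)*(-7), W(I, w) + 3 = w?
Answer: 4489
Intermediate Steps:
W(I, w) = -3 + w
M(n) = -6 + n (M(n) = n - 6 = -6 + n)
G = -84 (G = -6*(-6 + 4)*(-7) = -6*(-2)*(-7) = 12*(-7) = -84)
(W(-6, (5*4)*1) + G)² = ((-3 + (5*4)*1) - 84)² = ((-3 + 20*1) - 84)² = ((-3 + 20) - 84)² = (17 - 84)² = (-67)² = 4489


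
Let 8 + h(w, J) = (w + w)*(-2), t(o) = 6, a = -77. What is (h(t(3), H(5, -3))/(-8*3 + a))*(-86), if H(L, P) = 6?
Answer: -2752/101 ≈ -27.248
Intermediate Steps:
h(w, J) = -8 - 4*w (h(w, J) = -8 + (w + w)*(-2) = -8 + (2*w)*(-2) = -8 - 4*w)
(h(t(3), H(5, -3))/(-8*3 + a))*(-86) = ((-8 - 4*6)/(-8*3 - 77))*(-86) = ((-8 - 24)/(-24 - 77))*(-86) = -32/(-101)*(-86) = -32*(-1/101)*(-86) = (32/101)*(-86) = -2752/101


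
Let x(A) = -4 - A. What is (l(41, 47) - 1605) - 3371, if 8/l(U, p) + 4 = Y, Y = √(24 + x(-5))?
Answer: -4968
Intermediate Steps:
Y = 5 (Y = √(24 + (-4 - 1*(-5))) = √(24 + (-4 + 5)) = √(24 + 1) = √25 = 5)
l(U, p) = 8 (l(U, p) = 8/(-4 + 5) = 8/1 = 8*1 = 8)
(l(41, 47) - 1605) - 3371 = (8 - 1605) - 3371 = -1597 - 3371 = -4968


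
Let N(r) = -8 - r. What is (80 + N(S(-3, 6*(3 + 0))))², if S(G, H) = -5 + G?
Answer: 6400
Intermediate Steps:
(80 + N(S(-3, 6*(3 + 0))))² = (80 + (-8 - (-5 - 3)))² = (80 + (-8 - 1*(-8)))² = (80 + (-8 + 8))² = (80 + 0)² = 80² = 6400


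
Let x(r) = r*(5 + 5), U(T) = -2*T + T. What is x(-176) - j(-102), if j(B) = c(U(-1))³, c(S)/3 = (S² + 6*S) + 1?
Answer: -15584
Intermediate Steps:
U(T) = -T
x(r) = 10*r (x(r) = r*10 = 10*r)
c(S) = 3 + 3*S² + 18*S (c(S) = 3*((S² + 6*S) + 1) = 3*(1 + S² + 6*S) = 3 + 3*S² + 18*S)
j(B) = 13824 (j(B) = (3 + 3*(-1*(-1))² + 18*(-1*(-1)))³ = (3 + 3*1² + 18*1)³ = (3 + 3*1 + 18)³ = (3 + 3 + 18)³ = 24³ = 13824)
x(-176) - j(-102) = 10*(-176) - 1*13824 = -1760 - 13824 = -15584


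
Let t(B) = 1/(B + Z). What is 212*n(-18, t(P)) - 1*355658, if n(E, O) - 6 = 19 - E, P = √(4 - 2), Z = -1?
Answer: -346542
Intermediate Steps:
P = √2 ≈ 1.4142
t(B) = 1/(-1 + B) (t(B) = 1/(B - 1) = 1/(-1 + B))
n(E, O) = 25 - E (n(E, O) = 6 + (19 - E) = 25 - E)
212*n(-18, t(P)) - 1*355658 = 212*(25 - 1*(-18)) - 1*355658 = 212*(25 + 18) - 355658 = 212*43 - 355658 = 9116 - 355658 = -346542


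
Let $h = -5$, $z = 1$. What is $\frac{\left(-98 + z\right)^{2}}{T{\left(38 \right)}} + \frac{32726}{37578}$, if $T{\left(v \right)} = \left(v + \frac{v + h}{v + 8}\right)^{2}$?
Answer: $\frac{425981341159}{59597975229} \approx 7.1476$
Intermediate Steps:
$T{\left(v \right)} = \left(v + \frac{-5 + v}{8 + v}\right)^{2}$ ($T{\left(v \right)} = \left(v + \frac{v - 5}{v + 8}\right)^{2} = \left(v + \frac{-5 + v}{8 + v}\right)^{2}$)
$\frac{\left(-98 + z\right)^{2}}{T{\left(38 \right)}} + \frac{32726}{37578} = \frac{\left(-98 + 1\right)^{2}}{\frac{1}{\left(8 + 38\right)^{2}} \left(-5 + 38^{2} + 9 \cdot 38\right)^{2}} + \frac{32726}{37578} = \frac{\left(-97\right)^{2}}{\frac{1}{2116} \left(-5 + 1444 + 342\right)^{2}} + 32726 \cdot \frac{1}{37578} = \frac{9409}{\frac{1}{2116} \cdot 1781^{2}} + \frac{16363}{18789} = \frac{9409}{\frac{1}{2116} \cdot 3171961} + \frac{16363}{18789} = \frac{9409}{\frac{3171961}{2116}} + \frac{16363}{18789} = 9409 \cdot \frac{2116}{3171961} + \frac{16363}{18789} = \frac{19909444}{3171961} + \frac{16363}{18789} = \frac{425981341159}{59597975229}$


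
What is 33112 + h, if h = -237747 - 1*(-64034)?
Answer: -140601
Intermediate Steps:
h = -173713 (h = -237747 + 64034 = -173713)
33112 + h = 33112 - 173713 = -140601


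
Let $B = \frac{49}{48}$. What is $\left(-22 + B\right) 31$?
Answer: $- \frac{31217}{48} \approx -650.35$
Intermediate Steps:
$B = \frac{49}{48}$ ($B = 49 \cdot \frac{1}{48} = \frac{49}{48} \approx 1.0208$)
$\left(-22 + B\right) 31 = \left(-22 + \frac{49}{48}\right) 31 = \left(- \frac{1007}{48}\right) 31 = - \frac{31217}{48}$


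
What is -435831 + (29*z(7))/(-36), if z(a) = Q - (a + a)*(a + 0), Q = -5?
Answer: -15686929/36 ≈ -4.3575e+5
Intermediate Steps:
z(a) = -5 - 2*a**2 (z(a) = -5 - (a + a)*(a + 0) = -5 - 2*a*a = -5 - 2*a**2)
-435831 + (29*z(7))/(-36) = -435831 + (29*(-5 - 2*7**2))/(-36) = -435831 + (29*(-5 - 2*49))*(-1/36) = -435831 + (29*(-5 - 98))*(-1/36) = -435831 + (29*(-103))*(-1/36) = -435831 - 2987*(-1/36) = -435831 + 2987/36 = -15686929/36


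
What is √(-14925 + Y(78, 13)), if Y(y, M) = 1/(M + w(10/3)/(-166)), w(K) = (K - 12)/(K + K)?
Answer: I*√6958859566945/21593 ≈ 122.17*I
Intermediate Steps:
w(K) = (-12 + K)/(2*K) (w(K) = (-12 + K)/((2*K)) = (-12 + K)*(1/(2*K)) = (-12 + K)/(2*K))
Y(y, M) = 1/(13/1660 + M) (Y(y, M) = 1/(M + ((-12 + 10/3)/(2*((10/3))))/(-166)) = 1/(M + ((-12 + 10*(⅓))/(2*((10*(⅓)))))*(-1/166)) = 1/(M + ((-12 + 10/3)/(2*(10/3)))*(-1/166)) = 1/(M + ((½)*(3/10)*(-26/3))*(-1/166)) = 1/(M - 13/10*(-1/166)) = 1/(M + 13/1660) = 1/(13/1660 + M))
√(-14925 + Y(78, 13)) = √(-14925 + 1660/(13 + 1660*13)) = √(-14925 + 1660/(13 + 21580)) = √(-14925 + 1660/21593) = √(-322273865/21593) = I*√6958859566945/21593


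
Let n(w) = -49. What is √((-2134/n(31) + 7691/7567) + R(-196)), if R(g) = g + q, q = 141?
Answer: 2*I*√149341231/7567 ≈ 3.23*I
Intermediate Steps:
R(g) = 141 + g (R(g) = g + 141 = 141 + g)
√((-2134/n(31) + 7691/7567) + R(-196)) = √((-2134/(-49) + 7691/7567) + (141 - 196)) = √((-2134*(-1/49) + 7691*(1/7567)) - 55) = √((2134/49 + 7691/7567) - 55) = √(2360691/52969 - 55) = √(-552604/52969) = 2*I*√149341231/7567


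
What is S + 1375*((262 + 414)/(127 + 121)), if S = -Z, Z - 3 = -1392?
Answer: 318493/62 ≈ 5137.0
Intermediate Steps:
Z = -1389 (Z = 3 - 1392 = -1389)
S = 1389 (S = -1*(-1389) = 1389)
S + 1375*((262 + 414)/(127 + 121)) = 1389 + 1375*((262 + 414)/(127 + 121)) = 1389 + 1375*(676/248) = 1389 + 1375*(676*(1/248)) = 1389 + 1375*(169/62) = 1389 + 232375/62 = 318493/62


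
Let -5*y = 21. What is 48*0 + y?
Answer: -21/5 ≈ -4.2000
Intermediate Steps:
y = -21/5 (y = -⅕*21 = -21/5 ≈ -4.2000)
48*0 + y = 48*0 - 21/5 = 0 - 21/5 = -21/5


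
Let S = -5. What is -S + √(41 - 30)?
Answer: 5 + √11 ≈ 8.3166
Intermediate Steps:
-S + √(41 - 30) = -1*(-5) + √(41 - 30) = 5 + √11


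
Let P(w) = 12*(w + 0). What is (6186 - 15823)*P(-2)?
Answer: 231288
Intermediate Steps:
P(w) = 12*w
(6186 - 15823)*P(-2) = (6186 - 15823)*(12*(-2)) = -9637*(-24) = 231288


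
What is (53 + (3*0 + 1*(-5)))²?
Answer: 2304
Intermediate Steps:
(53 + (3*0 + 1*(-5)))² = (53 + (0 - 5))² = (53 - 5)² = 48² = 2304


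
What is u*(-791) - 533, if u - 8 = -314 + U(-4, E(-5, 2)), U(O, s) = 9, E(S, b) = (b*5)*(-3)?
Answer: 234394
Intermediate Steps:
E(S, b) = -15*b (E(S, b) = (5*b)*(-3) = -15*b)
u = -297 (u = 8 + (-314 + 9) = 8 - 305 = -297)
u*(-791) - 533 = -297*(-791) - 533 = 234927 - 533 = 234394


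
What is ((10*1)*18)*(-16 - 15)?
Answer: -5580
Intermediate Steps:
((10*1)*18)*(-16 - 15) = (10*18)*(-31) = 180*(-31) = -5580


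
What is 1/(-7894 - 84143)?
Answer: -1/92037 ≈ -1.0865e-5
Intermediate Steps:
1/(-7894 - 84143) = 1/(-92037) = -1/92037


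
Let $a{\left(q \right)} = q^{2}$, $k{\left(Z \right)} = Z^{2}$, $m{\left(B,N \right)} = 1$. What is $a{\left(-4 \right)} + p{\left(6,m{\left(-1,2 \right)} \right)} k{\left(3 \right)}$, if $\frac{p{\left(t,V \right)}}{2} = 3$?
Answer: $70$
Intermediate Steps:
$p{\left(t,V \right)} = 6$ ($p{\left(t,V \right)} = 2 \cdot 3 = 6$)
$a{\left(-4 \right)} + p{\left(6,m{\left(-1,2 \right)} \right)} k{\left(3 \right)} = \left(-4\right)^{2} + 6 \cdot 3^{2} = 16 + 6 \cdot 9 = 16 + 54 = 70$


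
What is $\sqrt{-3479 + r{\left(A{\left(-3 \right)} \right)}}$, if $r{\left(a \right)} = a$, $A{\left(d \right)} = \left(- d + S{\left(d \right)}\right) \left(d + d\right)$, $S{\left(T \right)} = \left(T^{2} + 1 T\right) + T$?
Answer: $i \sqrt{3515} \approx 59.287 i$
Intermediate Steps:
$S{\left(T \right)} = T^{2} + 2 T$ ($S{\left(T \right)} = \left(T^{2} + T\right) + T = \left(T + T^{2}\right) + T = T^{2} + 2 T$)
$A{\left(d \right)} = 2 d \left(- d + d \left(2 + d\right)\right)$ ($A{\left(d \right)} = \left(- d + d \left(2 + d\right)\right) \left(d + d\right) = \left(- d + d \left(2 + d\right)\right) 2 d = 2 d \left(- d + d \left(2 + d\right)\right)$)
$\sqrt{-3479 + r{\left(A{\left(-3 \right)} \right)}} = \sqrt{-3479 + 2 \left(-3\right)^{2} \left(1 - 3\right)} = \sqrt{-3479 + 2 \cdot 9 \left(-2\right)} = \sqrt{-3479 - 36} = \sqrt{-3515} = i \sqrt{3515}$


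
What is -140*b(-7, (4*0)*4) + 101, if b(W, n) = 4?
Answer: -459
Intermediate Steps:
-140*b(-7, (4*0)*4) + 101 = -140*4 + 101 = -560 + 101 = -459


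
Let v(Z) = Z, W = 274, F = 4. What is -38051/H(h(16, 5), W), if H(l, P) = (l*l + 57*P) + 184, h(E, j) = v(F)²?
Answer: -38051/16058 ≈ -2.3696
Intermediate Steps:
h(E, j) = 16 (h(E, j) = 4² = 16)
H(l, P) = 184 + l² + 57*P (H(l, P) = (l² + 57*P) + 184 = 184 + l² + 57*P)
-38051/H(h(16, 5), W) = -38051/(184 + 16² + 57*274) = -38051/(184 + 256 + 15618) = -38051/16058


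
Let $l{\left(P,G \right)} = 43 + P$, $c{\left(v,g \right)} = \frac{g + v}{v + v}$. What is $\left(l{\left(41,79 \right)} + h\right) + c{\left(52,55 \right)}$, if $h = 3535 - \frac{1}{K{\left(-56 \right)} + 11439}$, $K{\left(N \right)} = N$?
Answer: $\frac{4285505885}{1183832} \approx 3620.0$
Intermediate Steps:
$c{\left(v,g \right)} = \frac{g + v}{2 v}$
$h = \frac{40238904}{11383}$ ($h = 3535 - \frac{1}{-56 + 11439} = 3535 - \frac{1}{11383} = \frac{40238904}{11383} \approx 3535.0$)
$\left(l{\left(41,79 \right)} + h\right) + c{\left(52,55 \right)} = \left(\left(43 + 41\right) + \frac{40238904}{11383}\right) + \frac{55 + 52}{2 \cdot 52} = \left(84 + \frac{40238904}{11383}\right) + \frac{1}{2} \cdot \frac{1}{52} \cdot 107 = \frac{41195076}{11383} + \frac{107}{104} = \frac{4285505885}{1183832}$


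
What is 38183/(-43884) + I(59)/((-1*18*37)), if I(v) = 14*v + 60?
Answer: -3572839/1623708 ≈ -2.2004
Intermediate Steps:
I(v) = 60 + 14*v
38183/(-43884) + I(59)/((-1*18*37)) = 38183/(-43884) + (60 + 14*59)/((-1*18*37)) = 38183*(-1/43884) + (60 + 826)/((-18*37)) = -38183/43884 + 886/(-666) = -38183/43884 + 886*(-1/666) = -38183/43884 - 443/333 = -3572839/1623708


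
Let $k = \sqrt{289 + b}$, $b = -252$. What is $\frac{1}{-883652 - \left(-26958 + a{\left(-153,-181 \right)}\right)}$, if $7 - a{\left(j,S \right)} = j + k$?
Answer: $- \frac{856854}{734198777279} - \frac{\sqrt{37}}{734198777279} \approx -1.1671 \cdot 10^{-6}$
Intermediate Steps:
$k = \sqrt{37}$ ($k = \sqrt{289 - 252} = \sqrt{37} \approx 6.0828$)
$a{\left(j,S \right)} = 7 - j - \sqrt{37}$ ($a{\left(j,S \right)} = 7 - \left(j + \sqrt{37}\right) = 7 - j - \sqrt{37}$)
$\frac{1}{-883652 - \left(-26958 + a{\left(-153,-181 \right)}\right)} = \frac{1}{-883652 - \left(-26951 + 153 - \sqrt{37}\right)} = \frac{1}{-883652 + \left(26958 - \left(7 + 153 - \sqrt{37}\right)\right)} = \frac{1}{-883652 + \left(26958 - \left(160 - \sqrt{37}\right)\right)} = \frac{1}{-883652 + \left(26798 + \sqrt{37}\right)} = \frac{1}{-856854 + \sqrt{37}}$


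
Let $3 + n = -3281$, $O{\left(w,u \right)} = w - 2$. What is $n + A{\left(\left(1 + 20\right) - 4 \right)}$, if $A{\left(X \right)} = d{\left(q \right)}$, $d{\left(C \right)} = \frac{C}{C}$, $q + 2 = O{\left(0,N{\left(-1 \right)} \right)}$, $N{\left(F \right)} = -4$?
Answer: $-3283$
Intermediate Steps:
$O{\left(w,u \right)} = -2 + w$ ($O{\left(w,u \right)} = w - 2 = -2 + w$)
$q = -4$ ($q = -2 + \left(-2 + 0\right) = -2 - 2 = -4$)
$n = -3284$ ($n = -3 - 3281 = -3284$)
$d{\left(C \right)} = 1$
$A{\left(X \right)} = 1$
$n + A{\left(\left(1 + 20\right) - 4 \right)} = -3284 + 1 = -3283$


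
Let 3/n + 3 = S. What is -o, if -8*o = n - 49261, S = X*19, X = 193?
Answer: -180492301/29312 ≈ -6157.6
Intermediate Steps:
S = 3667 (S = 193*19 = 3667)
n = 3/3664 (n = 3/(-3 + 3667) = 3/3664 ≈ 0.00081878)
o = 180492301/29312 (o = -(3/3664 - 49261)/8 = -⅛*(-180492301/3664) = 180492301/29312 ≈ 6157.6)
-o = -1*180492301/29312 = -180492301/29312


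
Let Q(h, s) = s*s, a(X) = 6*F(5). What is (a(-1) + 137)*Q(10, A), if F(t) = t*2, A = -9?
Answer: 15957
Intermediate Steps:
F(t) = 2*t
a(X) = 60 (a(X) = 6*(2*5) = 6*10 = 60)
Q(h, s) = s**2
(a(-1) + 137)*Q(10, A) = (60 + 137)*(-9)**2 = 197*81 = 15957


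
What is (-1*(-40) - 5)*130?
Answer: 4550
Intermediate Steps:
(-1*(-40) - 5)*130 = (40 - 5)*130 = 35*130 = 4550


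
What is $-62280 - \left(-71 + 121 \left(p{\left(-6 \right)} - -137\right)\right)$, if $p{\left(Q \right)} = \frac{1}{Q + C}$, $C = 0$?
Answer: $- \frac{472595}{6} \approx -78766.0$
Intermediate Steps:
$p{\left(Q \right)} = \frac{1}{Q}$ ($p{\left(Q \right)} = \frac{1}{Q + 0} = \frac{1}{Q}$)
$-62280 - \left(-71 + 121 \left(p{\left(-6 \right)} - -137\right)\right) = -62280 + \left(- 121 \left(\frac{1}{-6} - -137\right) + 71\right) = -62280 + \left(- 121 \left(- \frac{1}{6} + 137\right) + 71\right) = -62280 + \left(\left(-121\right) \frac{821}{6} + 71\right) = -62280 + \left(- \frac{99341}{6} + 71\right) = -62280 - \frac{98915}{6} = - \frac{472595}{6}$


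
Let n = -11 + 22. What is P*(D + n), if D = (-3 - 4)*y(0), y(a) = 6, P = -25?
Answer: 775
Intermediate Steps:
n = 11
D = -42 (D = (-3 - 4)*6 = -7*6 = -42)
P*(D + n) = -25*(-42 + 11) = -25*(-31) = 775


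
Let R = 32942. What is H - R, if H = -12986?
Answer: -45928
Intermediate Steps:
H - R = -12986 - 1*32942 = -12986 - 32942 = -45928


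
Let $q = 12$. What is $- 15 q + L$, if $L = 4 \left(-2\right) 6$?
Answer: $-228$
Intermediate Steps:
$L = -48$ ($L = \left(-8\right) 6 = -48$)
$- 15 q + L = \left(-15\right) 12 - 48 = -180 - 48 = -228$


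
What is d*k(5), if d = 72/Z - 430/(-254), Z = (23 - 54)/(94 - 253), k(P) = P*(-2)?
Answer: -14605610/3937 ≈ -3709.8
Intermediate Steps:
k(P) = -2*P
Z = 31/159 (Z = -31/(-159) = -31*(-1/159) = 31/159 ≈ 0.19497)
d = 1460561/3937 (d = 72/(31/159) - 430/(-254) = 72*(159/31) - 430*(-1/254) = 11448/31 + 215/127 = 1460561/3937 ≈ 370.98)
d*k(5) = 1460561*(-2*5)/3937 = (1460561/3937)*(-10) = -14605610/3937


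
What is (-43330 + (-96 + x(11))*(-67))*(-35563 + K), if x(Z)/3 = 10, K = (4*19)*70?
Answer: 1176694644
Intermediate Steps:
K = 5320 (K = 76*70 = 5320)
x(Z) = 30 (x(Z) = 3*10 = 30)
(-43330 + (-96 + x(11))*(-67))*(-35563 + K) = (-43330 + (-96 + 30)*(-67))*(-35563 + 5320) = (-43330 - 66*(-67))*(-30243) = (-43330 + 4422)*(-30243) = -38908*(-30243) = 1176694644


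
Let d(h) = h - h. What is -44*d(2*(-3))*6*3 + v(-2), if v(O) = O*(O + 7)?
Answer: -10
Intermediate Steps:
d(h) = 0
v(O) = O*(7 + O)
-44*d(2*(-3))*6*3 + v(-2) = -44*0*6*3 - 2*(7 - 2) = -0*3 - 2*5 = -44*0 - 10 = 0 - 10 = -10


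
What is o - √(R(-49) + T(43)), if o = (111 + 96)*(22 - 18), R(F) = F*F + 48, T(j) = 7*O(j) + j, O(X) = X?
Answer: 828 - 7*√57 ≈ 775.15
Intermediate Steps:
T(j) = 8*j (T(j) = 7*j + j = 8*j)
R(F) = 48 + F² (R(F) = F² + 48 = 48 + F²)
o = 828 (o = 207*4 = 828)
o - √(R(-49) + T(43)) = 828 - √((48 + (-49)²) + 8*43) = 828 - √((48 + 2401) + 344) = 828 - √(2449 + 344) = 828 - √2793 = 828 - 7*√57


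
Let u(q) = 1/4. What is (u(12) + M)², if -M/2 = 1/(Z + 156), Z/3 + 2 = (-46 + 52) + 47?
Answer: 90601/1527696 ≈ 0.059306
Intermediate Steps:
Z = 153 (Z = -6 + 3*((-46 + 52) + 47) = -6 + 3*(6 + 47) = -6 + 3*53 = -6 + 159 = 153)
u(q) = ¼
M = -2/309 (M = -2/(153 + 156) = -2/309 ≈ -0.0064725)
(u(12) + M)² = (¼ - 2/309)² = (301/1236)² = 90601/1527696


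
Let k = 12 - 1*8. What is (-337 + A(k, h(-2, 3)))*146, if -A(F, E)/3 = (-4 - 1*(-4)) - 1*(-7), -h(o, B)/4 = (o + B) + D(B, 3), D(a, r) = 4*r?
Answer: -52268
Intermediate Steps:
h(o, B) = -48 - 4*B - 4*o (h(o, B) = -4*((o + B) + 4*3) = -4*((B + o) + 12) = -4*(12 + B + o) = -48 - 4*B - 4*o)
k = 4 (k = 12 - 8 = 4)
A(F, E) = -21 (A(F, E) = -3*((-4 - 1*(-4)) - 1*(-7)) = -3*((-4 + 4) + 7) = -3*(0 + 7) = -3*7 = -21)
(-337 + A(k, h(-2, 3)))*146 = (-337 - 21)*146 = -358*146 = -52268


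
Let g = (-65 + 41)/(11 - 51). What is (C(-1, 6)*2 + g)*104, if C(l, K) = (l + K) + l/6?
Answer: 16016/15 ≈ 1067.7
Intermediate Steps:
g = 3/5 (g = -24/(-40) = -24*(-1/40) = 3/5 ≈ 0.60000)
C(l, K) = K + 7*l/6 (C(l, K) = (K + l) + l*(1/6) = (K + l) + l/6 = K + 7*l/6)
(C(-1, 6)*2 + g)*104 = ((6 + (7/6)*(-1))*2 + 3/5)*104 = ((6 - 7/6)*2 + 3/5)*104 = ((29/6)*2 + 3/5)*104 = (29/3 + 3/5)*104 = (154/15)*104 = 16016/15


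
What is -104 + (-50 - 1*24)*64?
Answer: -4840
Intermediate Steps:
-104 + (-50 - 1*24)*64 = -104 + (-50 - 24)*64 = -104 - 74*64 = -104 - 4736 = -4840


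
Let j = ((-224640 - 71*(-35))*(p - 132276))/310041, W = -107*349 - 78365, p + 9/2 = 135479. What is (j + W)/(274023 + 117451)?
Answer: -73169573591/242745980868 ≈ -0.30142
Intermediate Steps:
p = 270949/2 (p = -9/2 + 135479 = 270949/2 ≈ 1.3547e+5)
W = -115708 (W = -37343 - 78365 = -115708)
j = -1421125535/620082 (j = ((-224640 - 71*(-35))*(270949/2 - 132276))/310041 = ((-224640 + 2485)*(6397/2))*(1/310041) = -222155*6397/2*(1/310041) = -1421125535/2*1/310041 = -1421125535/620082 ≈ -2291.8)
(j + W)/(274023 + 117451) = (-1421125535/620082 - 115708)/(274023 + 117451) = -73169573591/620082/391474 = -73169573591/620082*1/391474 = -73169573591/242745980868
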